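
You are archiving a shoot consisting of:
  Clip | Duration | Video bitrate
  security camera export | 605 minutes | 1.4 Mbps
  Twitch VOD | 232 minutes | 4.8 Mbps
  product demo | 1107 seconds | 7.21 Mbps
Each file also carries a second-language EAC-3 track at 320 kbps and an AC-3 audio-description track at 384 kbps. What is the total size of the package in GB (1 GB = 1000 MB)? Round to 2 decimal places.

Audio total: 320 + 384 = 704 kbps = 0.704 Mbps.
security camera export: 2.104 Mbps × 36300 s = 76375.2 Mb
Twitch VOD: 5.504 Mbps × 13920 s = 76615.7 Mb
product demo: 7.914 Mbps × 1107 s = 8760.8 Mb
Total: 161751.7 Mb = 20219.0 MB.
= 20.22 GB.

20.22 GB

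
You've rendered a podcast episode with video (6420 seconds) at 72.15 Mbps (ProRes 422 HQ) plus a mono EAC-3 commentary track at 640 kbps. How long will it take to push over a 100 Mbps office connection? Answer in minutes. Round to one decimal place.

Audio: 640 kbps = 0.640 Mbps.
Total bitrate: 72.790 Mbps.
File: 72.790 Mbps × 6420 s = 467311.8 Mb.
At 100 Mbps: 467311.8 / 100 = 4673.1 s ≈ 77.9 minutes.

77.9 minutes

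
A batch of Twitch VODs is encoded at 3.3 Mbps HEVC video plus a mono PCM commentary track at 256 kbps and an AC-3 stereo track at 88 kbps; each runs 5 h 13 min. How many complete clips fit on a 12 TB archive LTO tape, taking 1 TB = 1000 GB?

1402

5 h 13 min = 313 min = 18780 s
Audio total: 256 + 88 = 344 kbps = 0.344 Mbps.
Total bitrate: 3.644 Mbps.
Per item: 3.644 Mbps × 18780 s = 68,434 Mb = 8,554 MB.
Capacity: 12 TB = 96,000,000 Mb; 1402.80 items → 1402 complete.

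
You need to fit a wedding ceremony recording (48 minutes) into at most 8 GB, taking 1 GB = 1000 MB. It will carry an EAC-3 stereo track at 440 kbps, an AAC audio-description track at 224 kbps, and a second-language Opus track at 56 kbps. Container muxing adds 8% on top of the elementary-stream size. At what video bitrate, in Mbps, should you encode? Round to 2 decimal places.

Budget: 8 GB = 64000.0 Mb.
Stream payload after overhead: 64000.0 / 1.08 = 59259.3 Mb.
48 min = 2880 s
Total bitrate budget: 59259.3 Mb / 2880 s = 20.576 Mbps.
Audio total: 440 + 224 + 56 = 720 kbps = 0.720 Mbps.
Video: 20.576 − 0.720 = 19.856 Mbps.

19.86 Mbps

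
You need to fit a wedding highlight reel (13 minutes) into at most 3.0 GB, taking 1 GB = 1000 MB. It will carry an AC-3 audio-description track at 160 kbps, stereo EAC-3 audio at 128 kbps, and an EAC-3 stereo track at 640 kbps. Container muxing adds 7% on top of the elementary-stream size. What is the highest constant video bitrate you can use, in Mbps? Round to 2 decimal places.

Budget: 3.0 GB = 24000.0 Mb.
Stream payload after overhead: 24000.0 / 1.07 = 22429.9 Mb.
13 min = 780 s
Total bitrate budget: 22429.9 Mb / 780 s = 28.756 Mbps.
Audio total: 160 + 128 + 640 = 928 kbps = 0.928 Mbps.
Video: 28.756 − 0.928 = 27.828 Mbps.

27.83 Mbps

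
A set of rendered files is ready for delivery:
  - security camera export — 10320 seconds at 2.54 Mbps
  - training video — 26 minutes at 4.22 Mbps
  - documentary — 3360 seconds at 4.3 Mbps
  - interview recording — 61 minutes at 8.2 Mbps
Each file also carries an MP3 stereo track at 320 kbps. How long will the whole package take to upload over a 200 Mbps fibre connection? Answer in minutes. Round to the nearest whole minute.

7 minutes

Audio: 320 kbps = 0.320 Mbps.
security camera export: 2.860 Mbps × 10320 s = 29515.2 Mb
training video: 4.540 Mbps × 1560 s = 7082.4 Mb
documentary: 4.620 Mbps × 3360 s = 15523.2 Mb
interview recording: 8.520 Mbps × 3660 s = 31183.2 Mb
Total: 83304.0 Mb = 10413.0 MB.
At 200 Mbps: 83304.0 / 200 = 417 s ≈ 6.94 minutes.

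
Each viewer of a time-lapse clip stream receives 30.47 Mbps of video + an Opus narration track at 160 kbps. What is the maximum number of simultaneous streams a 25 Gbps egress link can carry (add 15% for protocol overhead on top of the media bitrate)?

Audio: 160 kbps = 0.160 Mbps.
Per-viewer media rate: 30.630 Mbps.
On the wire with 15% overhead: 35.224 Mbps.
25 Gbps = 25,000 Mbps; 25,000 / 35.224 = 709.73 → 709 viewers.

709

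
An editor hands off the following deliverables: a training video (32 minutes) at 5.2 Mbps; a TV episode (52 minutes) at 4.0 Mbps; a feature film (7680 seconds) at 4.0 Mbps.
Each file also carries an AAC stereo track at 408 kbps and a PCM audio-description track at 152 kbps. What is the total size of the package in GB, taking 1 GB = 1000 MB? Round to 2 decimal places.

7.54 GB

Audio total: 408 + 152 = 560 kbps = 0.560 Mbps.
training video: 5.760 Mbps × 1920 s = 11059.2 Mb
TV episode: 4.560 Mbps × 3120 s = 14227.2 Mb
feature film: 4.560 Mbps × 7680 s = 35020.8 Mb
Total: 60307.2 Mb = 7538.4 MB.
= 7.538 GB.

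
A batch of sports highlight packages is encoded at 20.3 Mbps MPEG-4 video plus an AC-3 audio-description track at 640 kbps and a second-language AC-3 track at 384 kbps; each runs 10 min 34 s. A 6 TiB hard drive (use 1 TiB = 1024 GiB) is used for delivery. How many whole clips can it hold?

3903

10 min 34 s = 634 s
Audio total: 640 + 384 = 1024 kbps = 1.024 Mbps.
Total bitrate: 21.324 Mbps.
Per item: 21.324 Mbps × 634 s = 13,519 Mb = 1,690 MB.
Capacity: 6 TiB = 52,776,558 Mb; 3903.76 items → 3903 complete.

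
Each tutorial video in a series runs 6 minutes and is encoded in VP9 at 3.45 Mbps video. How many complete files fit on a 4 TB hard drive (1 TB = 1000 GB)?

6 min = 360 s
Per item: 3.450 Mbps × 360 s = 1,242 Mb = 155.2 MB.
Capacity: 4 TB = 32,000,000 Mb; 25764.90 items → 25764 complete.

25764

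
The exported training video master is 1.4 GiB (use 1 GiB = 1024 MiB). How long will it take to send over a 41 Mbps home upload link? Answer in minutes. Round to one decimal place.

File: 1.4 GiB = 12025.9 Mb.
At 41 Mbps: 12025.9 / 41 = 293.3 s ≈ 4.89 minutes.

4.9 minutes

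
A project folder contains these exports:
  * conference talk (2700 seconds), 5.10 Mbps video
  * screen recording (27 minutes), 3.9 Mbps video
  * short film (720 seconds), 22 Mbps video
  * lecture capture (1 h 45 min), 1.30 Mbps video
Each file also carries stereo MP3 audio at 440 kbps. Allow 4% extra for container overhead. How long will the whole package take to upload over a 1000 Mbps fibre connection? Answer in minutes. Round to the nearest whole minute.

1 minutes

Audio: 440 kbps = 0.440 Mbps.
conference talk: 5.540 Mbps × 2700 s × 1.04 = 15556.3 Mb
screen recording: 4.340 Mbps × 1620 s × 1.04 = 7312.0 Mb
short film: 22.440 Mbps × 720 s × 1.04 = 16803.1 Mb
lecture capture: 1.740 Mbps × 6300 s × 1.04 = 11400.5 Mb
Total: 51071.9 Mb = 6384.0 MB.
At 1000 Mbps: 51071.9 / 1000 = 51 s ≈ 0.851 minutes.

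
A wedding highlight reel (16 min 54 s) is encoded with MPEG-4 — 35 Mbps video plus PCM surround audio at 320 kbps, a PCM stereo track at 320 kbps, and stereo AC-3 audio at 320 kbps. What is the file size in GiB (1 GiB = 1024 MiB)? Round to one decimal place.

16 min 54 s = 1014 s
Audio total: 320 + 320 + 320 = 960 kbps = 0.960 Mbps.
Total bitrate: 35 + 0.960 = 35.960 Mbps.
Stream data: 35.960 Mbps × 1014 s = 36463.4 Mb.
36,463 Mb = 4,557,930,000 bytes ÷ 1,073,741,824 = 4.245 GiB.

4.2 GiB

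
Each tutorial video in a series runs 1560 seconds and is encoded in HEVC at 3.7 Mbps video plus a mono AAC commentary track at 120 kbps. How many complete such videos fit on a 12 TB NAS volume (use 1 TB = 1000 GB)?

Audio: 120 kbps = 0.120 Mbps.
Total bitrate: 3.820 Mbps.
Per item: 3.820 Mbps × 1560 s = 5,959 Mb = 744.9 MB.
Capacity: 12 TB = 96,000,000 Mb; 16109.54 items → 16109 complete.

16109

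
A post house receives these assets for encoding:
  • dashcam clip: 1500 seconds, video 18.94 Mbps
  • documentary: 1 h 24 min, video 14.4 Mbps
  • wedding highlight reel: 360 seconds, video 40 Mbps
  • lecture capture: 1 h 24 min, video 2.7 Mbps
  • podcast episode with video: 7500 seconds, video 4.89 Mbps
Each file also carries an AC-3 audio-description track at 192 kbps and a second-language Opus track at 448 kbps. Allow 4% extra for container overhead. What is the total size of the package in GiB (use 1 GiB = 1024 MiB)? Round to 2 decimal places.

21.56 GiB

Audio total: 192 + 448 = 640 kbps = 0.640 Mbps.
dashcam clip: 19.580 Mbps × 1500 s × 1.04 = 30544.8 Mb
documentary: 15.040 Mbps × 5040 s × 1.04 = 78833.7 Mb
wedding highlight reel: 40.640 Mbps × 360 s × 1.04 = 15215.6 Mb
lecture capture: 3.340 Mbps × 5040 s × 1.04 = 17506.9 Mb
podcast episode with video: 5.530 Mbps × 7500 s × 1.04 = 43134.0 Mb
Total: 185235.0 Mb = 23154.4 MB.
= 21.56 GiB.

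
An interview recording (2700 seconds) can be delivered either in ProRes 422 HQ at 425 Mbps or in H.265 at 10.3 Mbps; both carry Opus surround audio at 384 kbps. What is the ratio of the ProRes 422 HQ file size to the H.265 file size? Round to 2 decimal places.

Audio: 384 kbps = 0.384 Mbps.
ProRes 422 HQ: 425.384 Mbps × 2700 s = 1148536.8 Mb = 143.567 GB.
H.265: 10.684 Mbps × 2700 s = 28846.8 Mb = 3.606 GB.
Ratio: 143.567 / 3.606 = 39.815.

39.82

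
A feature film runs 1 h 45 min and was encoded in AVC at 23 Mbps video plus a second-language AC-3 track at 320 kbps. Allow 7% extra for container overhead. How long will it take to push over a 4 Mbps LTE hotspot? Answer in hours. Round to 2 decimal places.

10.92 hours

1 h 45 min = 105 min = 6300 s
Audio: 320 kbps = 0.320 Mbps.
Total bitrate: 23.320 Mbps.
File: 23.320 Mbps × 6300 s = 146916.0 Mb.
With 7% container overhead: ×1.07. → 157200.1 Mb.
At 4 Mbps: 157200.1 / 4 = 39300.0 s ≈ 10.9 hours.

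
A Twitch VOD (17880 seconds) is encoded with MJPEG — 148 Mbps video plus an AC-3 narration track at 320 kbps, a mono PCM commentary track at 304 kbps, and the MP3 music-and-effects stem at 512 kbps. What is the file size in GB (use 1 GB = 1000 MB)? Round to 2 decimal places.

333.32 GB

Audio total: 320 + 304 + 512 = 1136 kbps = 1.136 Mbps.
Total bitrate: 148 + 1.136 = 149.136 Mbps.
Stream data: 149.136 Mbps × 17880 s = 2666551.7 Mb.
2,666,552 Mb ÷ 8 = 333,319 MB → 333.3 GB.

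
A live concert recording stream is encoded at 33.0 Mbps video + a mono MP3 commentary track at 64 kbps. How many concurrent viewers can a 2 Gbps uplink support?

60

Audio: 64 kbps = 0.064 Mbps.
Per-viewer media rate: 33.064 Mbps.
2 Gbps = 2,000 Mbps; 2,000 / 33.064 = 60.49 → 60 viewers.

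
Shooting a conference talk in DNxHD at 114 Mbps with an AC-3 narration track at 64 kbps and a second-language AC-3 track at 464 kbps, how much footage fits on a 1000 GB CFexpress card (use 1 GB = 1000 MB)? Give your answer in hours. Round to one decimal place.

Audio total: 64 + 464 = 528 kbps = 0.528 Mbps.
Total bitrate: 114 + 0.528 = 114.528 Mbps.
Capacity: 1000 GB = 8,000,000 Mb.
Recording time: 8,000,000 / 114.528 = 69,852 s ≈ 19.4 hours.

19.4 hours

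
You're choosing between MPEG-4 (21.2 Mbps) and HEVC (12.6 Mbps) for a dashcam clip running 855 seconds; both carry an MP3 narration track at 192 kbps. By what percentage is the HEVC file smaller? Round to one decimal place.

40.2%

Audio: 192 kbps = 0.192 Mbps.
MPEG-4: 21.392 Mbps × 855 s = 18290.2 Mb = 2.129 GiB.
HEVC: 12.792 Mbps × 855 s = 10937.2 Mb = 1.273 GiB.
Reduction: (1 − 1.273/2.129) × 100 = 40.20%.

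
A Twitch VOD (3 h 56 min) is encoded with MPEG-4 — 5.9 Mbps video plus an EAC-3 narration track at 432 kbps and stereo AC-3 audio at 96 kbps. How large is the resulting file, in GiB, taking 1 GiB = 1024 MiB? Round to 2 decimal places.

10.60 GiB

3 h 56 min = 236 min = 14160 s
Audio total: 432 + 96 = 528 kbps = 0.528 Mbps.
Total bitrate: 5.9 + 0.528 = 6.428 Mbps.
Stream data: 6.428 Mbps × 14160 s = 91020.5 Mb.
91,020 Mb = 11,377,560,000 bytes ÷ 1,073,741,824 = 10.60 GiB.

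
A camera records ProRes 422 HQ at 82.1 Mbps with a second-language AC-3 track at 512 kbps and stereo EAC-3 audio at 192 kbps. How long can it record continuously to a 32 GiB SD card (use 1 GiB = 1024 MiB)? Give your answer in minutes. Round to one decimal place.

55.3 minutes

Audio total: 512 + 192 = 704 kbps = 0.704 Mbps.
Total bitrate: 82.1 + 0.704 = 82.804 Mbps.
Capacity: 32 GiB = 274,878 Mb.
Recording time: 274,878 / 82.804 = 3,320 s ≈ 55.3 minutes.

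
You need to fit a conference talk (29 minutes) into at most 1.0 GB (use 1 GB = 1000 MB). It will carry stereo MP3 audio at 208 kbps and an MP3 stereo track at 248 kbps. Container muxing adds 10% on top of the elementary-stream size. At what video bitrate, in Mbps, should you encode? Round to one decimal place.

3.7 Mbps

Budget: 1.0 GB = 8000.0 Mb.
Stream payload after overhead: 8000.0 / 1.10 = 7272.7 Mb.
29 min = 1740 s
Total bitrate budget: 7272.7 Mb / 1740 s = 4.180 Mbps.
Audio total: 208 + 248 = 456 kbps = 0.456 Mbps.
Video: 4.180 − 0.456 = 3.724 Mbps.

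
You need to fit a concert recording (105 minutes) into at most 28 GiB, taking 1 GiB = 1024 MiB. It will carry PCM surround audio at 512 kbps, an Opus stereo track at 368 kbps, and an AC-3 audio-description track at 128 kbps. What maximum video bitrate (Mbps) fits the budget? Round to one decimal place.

37.2 Mbps

Budget: 28 GiB = 240518.2 Mb.
105 min = 6300 s
Total bitrate budget: 240518.2 Mb / 6300 s = 38.177 Mbps.
Audio total: 512 + 368 + 128 = 1008 kbps = 1.008 Mbps.
Video: 38.177 − 1.008 = 37.169 Mbps.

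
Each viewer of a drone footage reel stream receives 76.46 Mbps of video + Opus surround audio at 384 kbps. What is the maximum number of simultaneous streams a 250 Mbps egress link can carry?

3

Audio: 384 kbps = 0.384 Mbps.
Per-viewer media rate: 76.844 Mbps.
250 Mbps = 250.0 Mbps; 250.0 / 76.844 = 3.25 → 3 viewers.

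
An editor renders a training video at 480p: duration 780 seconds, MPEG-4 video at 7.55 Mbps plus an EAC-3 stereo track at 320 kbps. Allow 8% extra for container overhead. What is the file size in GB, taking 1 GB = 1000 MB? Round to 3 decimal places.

Audio: 320 kbps = 0.320 Mbps.
Total bitrate: 7.55 + 0.320 = 7.870 Mbps.
Stream data: 7.870 Mbps × 780 s = 6138.6 Mb.
With 8% container overhead: ×1.08.
6,630 Mb ÷ 8 = 828.7 MB → 0.8287 GB.

0.829 GB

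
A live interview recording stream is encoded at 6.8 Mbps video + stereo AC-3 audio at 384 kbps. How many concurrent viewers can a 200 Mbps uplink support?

Audio: 384 kbps = 0.384 Mbps.
Per-viewer media rate: 7.184 Mbps.
200 Mbps = 200.0 Mbps; 200.0 / 7.184 = 27.84 → 27 viewers.

27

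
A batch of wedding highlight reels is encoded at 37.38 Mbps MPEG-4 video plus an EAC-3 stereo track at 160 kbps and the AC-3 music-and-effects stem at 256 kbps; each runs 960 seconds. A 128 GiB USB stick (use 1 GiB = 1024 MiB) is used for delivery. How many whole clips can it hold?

30

Audio total: 160 + 256 = 416 kbps = 0.416 Mbps.
Total bitrate: 37.796 Mbps.
Per item: 37.796 Mbps × 960 s = 36,284 Mb = 4,536 MB.
Capacity: 128 GiB = 1,099,512 Mb; 30.30 items → 30 complete.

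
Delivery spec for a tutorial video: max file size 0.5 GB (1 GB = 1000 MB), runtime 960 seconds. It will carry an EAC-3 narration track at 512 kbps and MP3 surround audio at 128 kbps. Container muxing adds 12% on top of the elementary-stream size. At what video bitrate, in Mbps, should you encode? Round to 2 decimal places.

3.08 Mbps

Budget: 0.5 GB = 4000.0 Mb.
Stream payload after overhead: 4000.0 / 1.12 = 3571.4 Mb.
Total bitrate budget: 3571.4 Mb / 960 s = 3.720 Mbps.
Audio total: 512 + 128 = 640 kbps = 0.640 Mbps.
Video: 3.720 − 0.640 = 3.080 Mbps.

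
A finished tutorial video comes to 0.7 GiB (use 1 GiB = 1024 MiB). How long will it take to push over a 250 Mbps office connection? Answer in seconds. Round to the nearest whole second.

File: 0.7 GiB = 6013.0 Mb.
At 250 Mbps: 6013.0 / 250 = 24.1 s ≈ 24.1 seconds.

24 seconds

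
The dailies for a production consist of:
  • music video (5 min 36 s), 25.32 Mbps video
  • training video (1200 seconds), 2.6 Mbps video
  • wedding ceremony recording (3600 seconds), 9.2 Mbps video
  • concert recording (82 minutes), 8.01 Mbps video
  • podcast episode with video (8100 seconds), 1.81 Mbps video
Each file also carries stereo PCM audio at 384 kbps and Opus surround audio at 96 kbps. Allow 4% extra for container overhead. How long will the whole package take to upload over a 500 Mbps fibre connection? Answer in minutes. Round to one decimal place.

Audio total: 384 + 96 = 480 kbps = 0.480 Mbps.
music video: 25.800 Mbps × 336 s × 1.04 = 9015.6 Mb
training video: 3.080 Mbps × 1200 s × 1.04 = 3843.8 Mb
wedding ceremony recording: 9.680 Mbps × 3600 s × 1.04 = 36241.9 Mb
concert recording: 8.490 Mbps × 4920 s × 1.04 = 43441.6 Mb
podcast episode with video: 2.290 Mbps × 8100 s × 1.04 = 19291.0 Mb
Total: 111833.9 Mb = 13979.2 MB.
At 500 Mbps: 111833.9 / 500 = 224 s ≈ 3.73 minutes.

3.7 minutes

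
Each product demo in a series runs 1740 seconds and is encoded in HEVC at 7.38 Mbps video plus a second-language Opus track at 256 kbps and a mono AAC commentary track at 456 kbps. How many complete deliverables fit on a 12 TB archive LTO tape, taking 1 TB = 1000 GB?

6818

Audio total: 256 + 456 = 712 kbps = 0.712 Mbps.
Total bitrate: 8.092 Mbps.
Per item: 8.092 Mbps × 1740 s = 14,080 Mb = 1,760 MB.
Capacity: 12 TB = 96,000,000 Mb; 6818.14 items → 6818 complete.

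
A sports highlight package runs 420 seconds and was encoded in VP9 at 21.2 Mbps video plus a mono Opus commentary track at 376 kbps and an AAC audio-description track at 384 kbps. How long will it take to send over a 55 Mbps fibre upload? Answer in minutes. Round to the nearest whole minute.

Audio total: 376 + 384 = 760 kbps = 0.760 Mbps.
Total bitrate: 21.960 Mbps.
File: 21.960 Mbps × 420 s = 9223.2 Mb.
At 55 Mbps: 9223.2 / 55 = 167.7 s ≈ 2.79 minutes.

3 minutes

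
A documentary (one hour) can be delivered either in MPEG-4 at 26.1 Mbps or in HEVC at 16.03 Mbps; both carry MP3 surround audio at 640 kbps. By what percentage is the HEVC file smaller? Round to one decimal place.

37.7%

1 h = 3600 s
Audio: 640 kbps = 0.640 Mbps.
MPEG-4: 26.740 Mbps × 3600 s = 96264.0 Mb = 11.207 GiB.
HEVC: 16.670 Mbps × 3600 s = 60012.0 Mb = 6.986 GiB.
Reduction: (1 − 6.986/11.207) × 100 = 37.66%.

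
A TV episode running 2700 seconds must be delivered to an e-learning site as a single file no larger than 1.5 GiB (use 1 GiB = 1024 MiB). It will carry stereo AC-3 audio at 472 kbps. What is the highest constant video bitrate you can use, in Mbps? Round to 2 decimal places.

4.30 Mbps

Budget: 1.5 GiB = 12884.9 Mb.
Total bitrate budget: 12884.9 Mb / 2700 s = 4.772 Mbps.
Audio: 472 kbps = 0.472 Mbps.
Video: 4.772 − 0.472 = 4.300 Mbps.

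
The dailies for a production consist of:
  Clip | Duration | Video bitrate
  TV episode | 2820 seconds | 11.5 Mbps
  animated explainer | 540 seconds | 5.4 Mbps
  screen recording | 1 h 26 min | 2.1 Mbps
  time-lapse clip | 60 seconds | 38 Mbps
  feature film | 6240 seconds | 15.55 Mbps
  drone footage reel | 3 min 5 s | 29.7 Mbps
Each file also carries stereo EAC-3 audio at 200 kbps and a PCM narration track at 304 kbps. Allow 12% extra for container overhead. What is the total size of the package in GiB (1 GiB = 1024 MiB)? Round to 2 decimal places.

20.67 GiB

Audio total: 200 + 304 = 504 kbps = 0.504 Mbps.
TV episode: 12.004 Mbps × 2820 s × 1.12 = 37913.4 Mb
animated explainer: 5.904 Mbps × 540 s × 1.12 = 3570.7 Mb
screen recording: 2.604 Mbps × 5160 s × 1.12 = 15049.0 Mb
time-lapse clip: 38.504 Mbps × 60 s × 1.12 = 2587.5 Mb
feature film: 16.054 Mbps × 6240 s × 1.12 = 112198.2 Mb
drone footage reel: 30.204 Mbps × 185 s × 1.12 = 6258.3 Mb
Total: 177577.1 Mb = 22197.1 MB.
= 20.67 GiB.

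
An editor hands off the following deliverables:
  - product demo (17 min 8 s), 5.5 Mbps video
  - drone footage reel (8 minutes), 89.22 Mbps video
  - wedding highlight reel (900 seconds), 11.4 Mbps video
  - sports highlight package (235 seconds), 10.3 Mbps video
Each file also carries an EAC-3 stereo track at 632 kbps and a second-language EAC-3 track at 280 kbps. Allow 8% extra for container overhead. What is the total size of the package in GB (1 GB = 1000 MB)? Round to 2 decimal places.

8.58 GB

Audio total: 632 + 280 = 912 kbps = 0.912 Mbps.
product demo: 6.412 Mbps × 1028 s × 1.08 = 7118.9 Mb
drone footage reel: 90.132 Mbps × 480 s × 1.08 = 46724.4 Mb
wedding highlight reel: 12.312 Mbps × 900 s × 1.08 = 11967.3 Mb
sports highlight package: 11.212 Mbps × 235 s × 1.08 = 2845.6 Mb
Total: 68656.2 Mb = 8582.0 MB.
= 8.582 GB.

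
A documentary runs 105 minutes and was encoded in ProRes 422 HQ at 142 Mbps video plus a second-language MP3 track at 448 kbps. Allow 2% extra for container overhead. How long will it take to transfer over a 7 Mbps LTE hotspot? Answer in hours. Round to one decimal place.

105 min = 6300 s
Audio: 448 kbps = 0.448 Mbps.
Total bitrate: 142.448 Mbps.
File: 142.448 Mbps × 6300 s = 897422.4 Mb.
With 2% container overhead: ×1.02. → 915370.8 Mb.
At 7 Mbps: 915370.8 / 7 = 130767.3 s ≈ 36.3 hours.

36.3 hours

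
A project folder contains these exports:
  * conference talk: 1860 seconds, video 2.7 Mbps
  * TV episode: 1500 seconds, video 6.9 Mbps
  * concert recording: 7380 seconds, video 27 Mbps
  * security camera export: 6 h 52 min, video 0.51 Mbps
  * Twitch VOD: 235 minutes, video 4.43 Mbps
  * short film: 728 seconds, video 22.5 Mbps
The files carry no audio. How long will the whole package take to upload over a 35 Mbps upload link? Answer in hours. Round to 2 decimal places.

2.43 hours

conference talk: 2.700 Mbps × 1860 s = 5022.0 Mb
TV episode: 6.900 Mbps × 1500 s = 10350.0 Mb
concert recording: 27.000 Mbps × 7380 s = 199260.0 Mb
security camera export: 0.510 Mbps × 24720 s = 12607.2 Mb
Twitch VOD: 4.430 Mbps × 14100 s = 62463.0 Mb
short film: 22.500 Mbps × 728 s = 16380.0 Mb
Total: 306082.2 Mb = 38260.3 MB.
At 35 Mbps: 306082.2 / 35 = 8745 s ≈ 2.43 hours.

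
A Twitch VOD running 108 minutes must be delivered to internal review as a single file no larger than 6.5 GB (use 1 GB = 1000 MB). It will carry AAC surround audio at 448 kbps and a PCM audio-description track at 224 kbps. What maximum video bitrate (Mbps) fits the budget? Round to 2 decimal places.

7.35 Mbps

Budget: 6.5 GB = 52000.0 Mb.
108 min = 6480 s
Total bitrate budget: 52000.0 Mb / 6480 s = 8.025 Mbps.
Audio total: 448 + 224 = 672 kbps = 0.672 Mbps.
Video: 8.025 − 0.672 = 7.353 Mbps.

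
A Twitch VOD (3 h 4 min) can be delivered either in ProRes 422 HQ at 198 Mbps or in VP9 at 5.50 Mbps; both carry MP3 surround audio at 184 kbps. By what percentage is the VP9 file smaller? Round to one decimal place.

97.1%

3 h 4 min = 184 min = 11040 s
Audio: 184 kbps = 0.184 Mbps.
ProRes 422 HQ: 198.184 Mbps × 11040 s = 2187951.4 Mb = 273.494 GB.
VP9: 5.684 Mbps × 11040 s = 62751.4 Mb = 7.844 GB.
Reduction: (1 − 7.844/273.494) × 100 = 97.13%.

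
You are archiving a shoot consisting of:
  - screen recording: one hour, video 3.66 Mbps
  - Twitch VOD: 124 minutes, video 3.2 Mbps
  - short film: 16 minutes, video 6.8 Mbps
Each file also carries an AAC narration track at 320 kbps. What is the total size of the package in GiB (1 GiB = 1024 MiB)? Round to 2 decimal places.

Audio: 320 kbps = 0.320 Mbps.
screen recording: 3.980 Mbps × 3600 s = 14328.0 Mb
Twitch VOD: 3.520 Mbps × 7440 s = 26188.8 Mb
short film: 7.120 Mbps × 960 s = 6835.2 Mb
Total: 47352.0 Mb = 5919.0 MB.
= 5.512 GiB.

5.51 GiB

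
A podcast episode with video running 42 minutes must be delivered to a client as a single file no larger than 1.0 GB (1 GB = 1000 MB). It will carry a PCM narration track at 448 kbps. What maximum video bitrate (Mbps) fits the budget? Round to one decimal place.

Budget: 1.0 GB = 8000.0 Mb.
42 min = 2520 s
Total bitrate budget: 8000.0 Mb / 2520 s = 3.175 Mbps.
Audio: 448 kbps = 0.448 Mbps.
Video: 3.175 − 0.448 = 2.727 Mbps.

2.7 Mbps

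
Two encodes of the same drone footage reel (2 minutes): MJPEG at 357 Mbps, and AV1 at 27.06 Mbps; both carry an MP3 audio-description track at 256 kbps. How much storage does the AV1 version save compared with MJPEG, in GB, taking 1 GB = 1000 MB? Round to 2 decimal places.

2 min = 120 s
Audio: 256 kbps = 0.256 Mbps.
MJPEG: 357.256 Mbps × 120 s = 42870.7 Mb = 5.359 GB.
AV1: 27.316 Mbps × 120 s = 3277.9 Mb = 0.410 GB.
Saving: 5.359 − 0.410 = 4.949 GB.

4.95 GB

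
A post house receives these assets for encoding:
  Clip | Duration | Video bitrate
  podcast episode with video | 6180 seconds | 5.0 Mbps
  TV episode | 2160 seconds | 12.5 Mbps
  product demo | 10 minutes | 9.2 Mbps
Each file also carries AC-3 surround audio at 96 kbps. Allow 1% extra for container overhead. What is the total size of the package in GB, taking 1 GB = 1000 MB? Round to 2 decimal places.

Audio: 96 kbps = 0.096 Mbps.
podcast episode with video: 5.096 Mbps × 6180 s × 1.01 = 31808.2 Mb
TV episode: 12.596 Mbps × 2160 s × 1.01 = 27479.4 Mb
product demo: 9.296 Mbps × 600 s × 1.01 = 5633.4 Mb
Total: 64921.0 Mb = 8115.1 MB.
= 8.115 GB.

8.12 GB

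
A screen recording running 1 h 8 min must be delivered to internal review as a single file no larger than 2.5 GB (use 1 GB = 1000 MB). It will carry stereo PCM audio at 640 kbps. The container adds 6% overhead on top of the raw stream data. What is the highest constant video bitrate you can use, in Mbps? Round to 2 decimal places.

Budget: 2.5 GB = 20000.0 Mb.
Stream payload after overhead: 20000.0 / 1.06 = 18867.9 Mb.
1 h 8 min = 68 min = 4080 s
Total bitrate budget: 18867.9 Mb / 4080 s = 4.624 Mbps.
Audio: 640 kbps = 0.640 Mbps.
Video: 4.624 − 0.640 = 3.984 Mbps.

3.98 Mbps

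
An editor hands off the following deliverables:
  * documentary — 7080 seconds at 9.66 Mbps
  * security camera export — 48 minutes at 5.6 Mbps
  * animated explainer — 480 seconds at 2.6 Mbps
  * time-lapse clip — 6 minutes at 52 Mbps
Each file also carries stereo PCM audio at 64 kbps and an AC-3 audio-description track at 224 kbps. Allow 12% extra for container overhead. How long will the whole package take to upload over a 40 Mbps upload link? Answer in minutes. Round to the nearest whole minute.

50 minutes

Audio total: 64 + 224 = 288 kbps = 0.288 Mbps.
documentary: 9.948 Mbps × 7080 s × 1.12 = 78883.7 Mb
security camera export: 5.888 Mbps × 2880 s × 1.12 = 18992.3 Mb
animated explainer: 2.888 Mbps × 480 s × 1.12 = 1552.6 Mb
time-lapse clip: 52.288 Mbps × 360 s × 1.12 = 21082.5 Mb
Total: 120511.1 Mb = 15063.9 MB.
At 40 Mbps: 120511.1 / 40 = 3013 s ≈ 50.2 minutes.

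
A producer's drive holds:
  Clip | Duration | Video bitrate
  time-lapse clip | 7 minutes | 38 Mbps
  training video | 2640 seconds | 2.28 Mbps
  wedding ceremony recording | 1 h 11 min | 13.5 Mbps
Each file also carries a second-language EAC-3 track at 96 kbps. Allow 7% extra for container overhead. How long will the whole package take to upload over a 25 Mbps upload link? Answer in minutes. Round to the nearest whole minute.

Audio: 96 kbps = 0.096 Mbps.
time-lapse clip: 38.096 Mbps × 420 s × 1.07 = 17120.3 Mb
training video: 2.376 Mbps × 2640 s × 1.07 = 6711.7 Mb
wedding ceremony recording: 13.596 Mbps × 4260 s × 1.07 = 61973.3 Mb
Total: 85805.4 Mb = 10725.7 MB.
At 25 Mbps: 85805.4 / 25 = 3432 s ≈ 57.2 minutes.

57 minutes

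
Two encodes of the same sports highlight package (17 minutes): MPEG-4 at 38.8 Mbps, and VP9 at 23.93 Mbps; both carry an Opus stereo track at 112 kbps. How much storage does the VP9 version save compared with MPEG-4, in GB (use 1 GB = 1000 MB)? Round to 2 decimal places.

17 min = 1020 s
Audio: 112 kbps = 0.112 Mbps.
MPEG-4: 38.912 Mbps × 1020 s = 39690.2 Mb = 4.961 GB.
VP9: 24.042 Mbps × 1020 s = 24522.8 Mb = 3.065 GB.
Saving: 4.961 − 3.065 = 1.896 GB.

1.90 GB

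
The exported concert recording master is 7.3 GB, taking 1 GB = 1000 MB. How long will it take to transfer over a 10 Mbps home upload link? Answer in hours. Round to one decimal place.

File: 7.3 GB = 58400.0 Mb.
At 10 Mbps: 58400.0 / 10 = 5840.0 s ≈ 1.62 hours.

1.6 hours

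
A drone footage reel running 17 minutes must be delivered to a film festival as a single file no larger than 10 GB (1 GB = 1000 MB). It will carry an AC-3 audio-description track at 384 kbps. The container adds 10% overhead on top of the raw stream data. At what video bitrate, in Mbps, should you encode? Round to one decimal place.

Budget: 10 GB = 80000.0 Mb.
Stream payload after overhead: 80000.0 / 1.10 = 72727.3 Mb.
17 min = 1020 s
Total bitrate budget: 72727.3 Mb / 1020 s = 71.301 Mbps.
Audio: 384 kbps = 0.384 Mbps.
Video: 71.301 − 0.384 = 70.917 Mbps.

70.9 Mbps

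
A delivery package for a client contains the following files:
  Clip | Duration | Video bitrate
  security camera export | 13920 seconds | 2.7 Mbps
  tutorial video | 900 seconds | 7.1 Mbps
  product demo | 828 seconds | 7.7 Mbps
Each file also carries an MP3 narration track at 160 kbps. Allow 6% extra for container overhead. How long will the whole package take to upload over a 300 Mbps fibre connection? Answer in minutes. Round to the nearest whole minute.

3 minutes

Audio: 160 kbps = 0.160 Mbps.
security camera export: 2.860 Mbps × 13920 s × 1.06 = 42199.9 Mb
tutorial video: 7.260 Mbps × 900 s × 1.06 = 6926.0 Mb
product demo: 7.860 Mbps × 828 s × 1.06 = 6898.6 Mb
Total: 56024.5 Mb = 7003.1 MB.
At 300 Mbps: 56024.5 / 300 = 187 s ≈ 3.11 minutes.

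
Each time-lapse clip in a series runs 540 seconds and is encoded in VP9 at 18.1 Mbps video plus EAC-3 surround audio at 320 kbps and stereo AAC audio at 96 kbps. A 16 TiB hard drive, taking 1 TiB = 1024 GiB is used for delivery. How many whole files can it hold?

Audio total: 320 + 96 = 416 kbps = 0.416 Mbps.
Total bitrate: 18.516 Mbps.
Per item: 18.516 Mbps × 540 s = 9,999 Mb = 1,250 MB.
Capacity: 16 TiB = 140,737,488 Mb; 14075.66 items → 14075 complete.

14075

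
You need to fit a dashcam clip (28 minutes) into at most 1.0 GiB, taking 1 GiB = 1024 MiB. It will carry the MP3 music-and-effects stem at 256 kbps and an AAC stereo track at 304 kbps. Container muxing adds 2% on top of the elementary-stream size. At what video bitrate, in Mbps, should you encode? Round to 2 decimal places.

4.45 Mbps

Budget: 1.0 GiB = 8589.9 Mb.
Stream payload after overhead: 8589.9 / 1.02 = 8421.5 Mb.
28 min = 1680 s
Total bitrate budget: 8421.5 Mb / 1680 s = 5.013 Mbps.
Audio total: 256 + 304 = 560 kbps = 0.560 Mbps.
Video: 5.013 − 0.560 = 4.453 Mbps.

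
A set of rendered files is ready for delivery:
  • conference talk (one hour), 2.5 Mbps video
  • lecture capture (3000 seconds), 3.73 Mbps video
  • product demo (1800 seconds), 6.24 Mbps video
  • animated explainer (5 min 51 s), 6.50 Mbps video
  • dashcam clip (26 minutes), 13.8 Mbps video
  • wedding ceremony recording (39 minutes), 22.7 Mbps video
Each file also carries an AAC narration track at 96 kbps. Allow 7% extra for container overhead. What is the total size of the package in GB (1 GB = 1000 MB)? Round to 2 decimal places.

Audio: 96 kbps = 0.096 Mbps.
conference talk: 2.596 Mbps × 3600 s × 1.07 = 9999.8 Mb
lecture capture: 3.826 Mbps × 3000 s × 1.07 = 12281.5 Mb
product demo: 6.336 Mbps × 1800 s × 1.07 = 12203.1 Mb
animated explainer: 6.596 Mbps × 351 s × 1.07 = 2477.3 Mb
dashcam clip: 13.896 Mbps × 1560 s × 1.07 = 23195.2 Mb
wedding ceremony recording: 22.796 Mbps × 2340 s × 1.07 = 57076.6 Mb
Total: 117233.5 Mb = 14654.2 MB.
= 14.65 GB.

14.65 GB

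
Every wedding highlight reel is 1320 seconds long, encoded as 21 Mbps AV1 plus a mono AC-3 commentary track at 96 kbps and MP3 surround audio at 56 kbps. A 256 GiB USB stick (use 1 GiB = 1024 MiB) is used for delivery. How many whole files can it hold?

78

Audio total: 96 + 56 = 152 kbps = 0.152 Mbps.
Total bitrate: 21.152 Mbps.
Per item: 21.152 Mbps × 1320 s = 27,921 Mb = 3,490 MB.
Capacity: 256 GiB = 2,199,023 Mb; 78.76 items → 78 complete.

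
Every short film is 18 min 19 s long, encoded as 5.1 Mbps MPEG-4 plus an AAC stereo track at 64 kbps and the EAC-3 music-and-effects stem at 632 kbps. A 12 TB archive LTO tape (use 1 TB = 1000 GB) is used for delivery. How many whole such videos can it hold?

18 min 19 s = 1099 s
Audio total: 64 + 632 = 696 kbps = 0.696 Mbps.
Total bitrate: 5.796 Mbps.
Per item: 5.796 Mbps × 1099 s = 6,370 Mb = 796.2 MB.
Capacity: 12 TB = 96,000,000 Mb; 15071.11 items → 15071 complete.

15071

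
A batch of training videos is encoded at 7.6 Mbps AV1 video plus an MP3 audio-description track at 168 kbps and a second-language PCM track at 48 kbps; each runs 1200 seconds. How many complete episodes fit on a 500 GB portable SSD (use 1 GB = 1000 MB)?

Audio total: 168 + 48 = 216 kbps = 0.216 Mbps.
Total bitrate: 7.816 Mbps.
Per item: 7.816 Mbps × 1200 s = 9,379 Mb = 1,172 MB.
Capacity: 500 GB = 4,000,000 Mb; 426.48 items → 426 complete.

426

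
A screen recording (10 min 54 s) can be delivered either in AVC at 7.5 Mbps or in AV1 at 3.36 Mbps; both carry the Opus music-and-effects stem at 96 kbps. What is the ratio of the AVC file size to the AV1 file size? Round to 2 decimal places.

2.20

10 min 54 s = 654 s
Audio: 96 kbps = 0.096 Mbps.
AVC: 7.596 Mbps × 654 s = 4967.8 Mb = 0.578 GiB.
AV1: 3.456 Mbps × 654 s = 2260.2 Mb = 0.263 GiB.
Ratio: 0.578 / 0.263 = 2.198.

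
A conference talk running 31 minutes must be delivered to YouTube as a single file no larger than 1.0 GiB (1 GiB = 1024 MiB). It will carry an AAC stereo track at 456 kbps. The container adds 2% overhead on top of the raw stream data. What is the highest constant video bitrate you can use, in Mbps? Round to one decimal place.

Budget: 1.0 GiB = 8589.9 Mb.
Stream payload after overhead: 8589.9 / 1.02 = 8421.5 Mb.
31 min = 1860 s
Total bitrate budget: 8421.5 Mb / 1860 s = 4.528 Mbps.
Audio: 456 kbps = 0.456 Mbps.
Video: 4.528 − 0.456 = 4.072 Mbps.

4.1 Mbps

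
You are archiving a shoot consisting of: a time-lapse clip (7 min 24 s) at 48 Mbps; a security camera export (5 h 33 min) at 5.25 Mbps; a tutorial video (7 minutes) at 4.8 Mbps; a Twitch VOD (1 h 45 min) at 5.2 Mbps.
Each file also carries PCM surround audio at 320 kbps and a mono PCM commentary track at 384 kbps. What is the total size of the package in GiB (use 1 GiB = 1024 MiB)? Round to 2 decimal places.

Audio total: 320 + 384 = 704 kbps = 0.704 Mbps.
time-lapse clip: 48.704 Mbps × 444 s = 21624.6 Mb
security camera export: 5.954 Mbps × 19980 s = 118960.9 Mb
tutorial video: 5.504 Mbps × 420 s = 2311.7 Mb
Twitch VOD: 5.904 Mbps × 6300 s = 37195.2 Mb
Total: 180092.4 Mb = 22511.5 MB.
= 20.97 GiB.

20.97 GiB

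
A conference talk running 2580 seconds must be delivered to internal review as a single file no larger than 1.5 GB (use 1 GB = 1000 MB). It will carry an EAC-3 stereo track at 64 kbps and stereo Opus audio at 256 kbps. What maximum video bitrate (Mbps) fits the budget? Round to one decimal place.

4.3 Mbps

Budget: 1.5 GB = 12000.0 Mb.
Total bitrate budget: 12000.0 Mb / 2580 s = 4.651 Mbps.
Audio total: 64 + 256 = 320 kbps = 0.320 Mbps.
Video: 4.651 − 0.320 = 4.331 Mbps.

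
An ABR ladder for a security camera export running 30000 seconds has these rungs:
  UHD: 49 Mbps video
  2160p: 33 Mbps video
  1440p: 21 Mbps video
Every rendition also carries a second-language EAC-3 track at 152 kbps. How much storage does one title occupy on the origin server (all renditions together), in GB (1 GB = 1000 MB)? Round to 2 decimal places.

Audio: 152 kbps = 0.152 Mbps.
Sum of rendition bitrates: (49+0.152) + (33+0.152) + (21+0.152) = 103.456 Mbps.
× 30000 s = 3,103,680 Mb = 387,960 MB = 388.0 GB.

387.96 GB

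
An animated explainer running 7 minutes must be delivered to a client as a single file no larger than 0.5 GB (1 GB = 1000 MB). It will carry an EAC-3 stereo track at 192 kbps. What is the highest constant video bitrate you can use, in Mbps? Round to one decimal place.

Budget: 0.5 GB = 4000.0 Mb.
7 min = 420 s
Total bitrate budget: 4000.0 Mb / 420 s = 9.524 Mbps.
Audio: 192 kbps = 0.192 Mbps.
Video: 9.524 − 0.192 = 9.332 Mbps.

9.3 Mbps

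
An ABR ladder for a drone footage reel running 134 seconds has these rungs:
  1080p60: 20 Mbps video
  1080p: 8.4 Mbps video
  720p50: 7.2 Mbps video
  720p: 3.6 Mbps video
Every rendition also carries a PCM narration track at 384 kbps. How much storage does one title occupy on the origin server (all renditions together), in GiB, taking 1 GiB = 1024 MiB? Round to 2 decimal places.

0.64 GiB

Audio: 384 kbps = 0.384 Mbps.
Sum of rendition bitrates: (20+0.384) + (8.4+0.384) + (7.2+0.384) + (3.6+0.384) = 40.736 Mbps.
× 134 s = 5,459 Mb = 682.3 MB = 0.6355 GiB.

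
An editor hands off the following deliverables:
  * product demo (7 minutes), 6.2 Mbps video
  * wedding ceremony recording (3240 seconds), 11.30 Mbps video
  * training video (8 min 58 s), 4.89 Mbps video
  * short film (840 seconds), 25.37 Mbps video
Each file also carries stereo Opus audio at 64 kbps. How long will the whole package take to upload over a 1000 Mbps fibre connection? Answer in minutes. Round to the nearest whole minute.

Audio: 64 kbps = 0.064 Mbps.
product demo: 6.264 Mbps × 420 s = 2630.9 Mb
wedding ceremony recording: 11.364 Mbps × 3240 s = 36819.4 Mb
training video: 4.954 Mbps × 538 s = 2665.3 Mb
short film: 25.434 Mbps × 840 s = 21364.6 Mb
Total: 63480.1 Mb = 7935.0 MB.
At 1000 Mbps: 63480.1 / 1000 = 63 s ≈ 1.06 minutes.

1 minutes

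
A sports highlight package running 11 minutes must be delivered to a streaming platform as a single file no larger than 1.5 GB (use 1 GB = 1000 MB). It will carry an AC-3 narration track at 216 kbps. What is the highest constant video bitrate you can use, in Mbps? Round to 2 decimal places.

17.97 Mbps

Budget: 1.5 GB = 12000.0 Mb.
11 min = 660 s
Total bitrate budget: 12000.0 Mb / 660 s = 18.182 Mbps.
Audio: 216 kbps = 0.216 Mbps.
Video: 18.182 − 0.216 = 17.966 Mbps.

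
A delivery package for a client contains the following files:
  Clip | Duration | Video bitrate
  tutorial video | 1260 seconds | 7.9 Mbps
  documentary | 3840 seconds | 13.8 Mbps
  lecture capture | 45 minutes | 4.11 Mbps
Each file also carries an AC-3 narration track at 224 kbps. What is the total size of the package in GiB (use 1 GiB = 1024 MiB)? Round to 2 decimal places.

8.82 GiB

Audio: 224 kbps = 0.224 Mbps.
tutorial video: 8.124 Mbps × 1260 s = 10236.2 Mb
documentary: 14.024 Mbps × 3840 s = 53852.2 Mb
lecture capture: 4.334 Mbps × 2700 s = 11701.8 Mb
Total: 75790.2 Mb = 9473.8 MB.
= 8.823 GiB.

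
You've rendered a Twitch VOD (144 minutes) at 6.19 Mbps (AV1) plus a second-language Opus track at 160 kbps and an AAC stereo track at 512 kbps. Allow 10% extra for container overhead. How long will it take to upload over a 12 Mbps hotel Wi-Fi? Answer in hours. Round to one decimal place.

1.5 hours

144 min = 8640 s
Audio total: 160 + 512 = 672 kbps = 0.672 Mbps.
Total bitrate: 6.862 Mbps.
File: 6.862 Mbps × 8640 s = 59287.7 Mb.
With 10% container overhead: ×1.10. → 65216.4 Mb.
At 12 Mbps: 65216.4 / 12 = 5434.7 s ≈ 1.51 hours.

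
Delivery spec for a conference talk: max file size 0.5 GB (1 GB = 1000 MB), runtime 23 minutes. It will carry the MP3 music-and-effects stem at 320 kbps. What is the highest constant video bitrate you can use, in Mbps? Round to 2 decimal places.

Budget: 0.5 GB = 4000.0 Mb.
23 min = 1380 s
Total bitrate budget: 4000.0 Mb / 1380 s = 2.899 Mbps.
Audio: 320 kbps = 0.320 Mbps.
Video: 2.899 − 0.320 = 2.579 Mbps.

2.58 Mbps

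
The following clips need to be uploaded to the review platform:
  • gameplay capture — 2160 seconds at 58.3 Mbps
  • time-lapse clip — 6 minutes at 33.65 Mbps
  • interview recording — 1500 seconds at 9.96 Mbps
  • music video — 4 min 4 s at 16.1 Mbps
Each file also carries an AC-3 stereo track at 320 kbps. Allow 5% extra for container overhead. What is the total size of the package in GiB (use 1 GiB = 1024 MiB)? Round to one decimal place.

Audio: 320 kbps = 0.320 Mbps.
gameplay capture: 58.620 Mbps × 2160 s × 1.05 = 132950.2 Mb
time-lapse clip: 33.970 Mbps × 360 s × 1.05 = 12840.7 Mb
interview recording: 10.280 Mbps × 1500 s × 1.05 = 16191.0 Mb
music video: 16.420 Mbps × 244 s × 1.05 = 4206.8 Mb
Total: 166188.6 Mb = 20773.6 MB.
= 19.35 GiB.

19.3 GiB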